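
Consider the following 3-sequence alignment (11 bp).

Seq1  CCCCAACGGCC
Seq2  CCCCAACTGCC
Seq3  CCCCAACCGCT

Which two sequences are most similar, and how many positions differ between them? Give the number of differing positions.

1

Pairwise Hamming distances:
  Seq1 vs Seq2: 1
  Seq1 vs Seq3: 2
  Seq2 vs Seq3: 2
The smallest is 1, between Seq1 and Seq2.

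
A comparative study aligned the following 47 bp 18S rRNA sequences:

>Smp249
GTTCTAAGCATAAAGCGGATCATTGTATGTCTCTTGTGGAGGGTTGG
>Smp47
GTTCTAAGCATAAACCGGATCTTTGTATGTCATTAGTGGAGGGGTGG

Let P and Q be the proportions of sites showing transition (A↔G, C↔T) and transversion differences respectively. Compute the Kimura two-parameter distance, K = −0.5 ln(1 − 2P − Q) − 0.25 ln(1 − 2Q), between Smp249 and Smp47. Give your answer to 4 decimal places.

Differing sites — 15:G/C (Tv); 22:A/T (Tv); 32:T/A (Tv); 33:C/T (Ti); 35:T/A (Tv); 44:T/G (Tv).
Of the 6 differences, 1 transition and 5 transversions over 47 sites: P = 1/47 = 0.021277, Q = 5/47 = 0.106383.
d = −0.5·ln(0.851063) − 0.25·ln(0.787234) = −0.5·(-0.161269) − 0.25·(-0.239230) = 0.1404.

0.1404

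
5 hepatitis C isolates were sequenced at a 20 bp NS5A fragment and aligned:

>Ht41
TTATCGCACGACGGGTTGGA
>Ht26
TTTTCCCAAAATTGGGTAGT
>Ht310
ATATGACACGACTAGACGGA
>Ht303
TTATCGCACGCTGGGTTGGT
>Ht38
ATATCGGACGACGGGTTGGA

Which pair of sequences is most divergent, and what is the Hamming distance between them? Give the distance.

12

Pairwise Hamming distances:
  Ht41 vs Ht26: 9
  Ht41 vs Ht310: 7
  Ht41 vs Ht303: 3
  Ht41 vs Ht38: 2
  Ht26 vs Ht310: 12
  Ht26 vs Ht303: 8
  Ht26 vs Ht38: 11
  Ht310 vs Ht303: 10
  Ht310 vs Ht38: 7
  Ht303 vs Ht38: 5
The largest is 12, between Ht26 and Ht310.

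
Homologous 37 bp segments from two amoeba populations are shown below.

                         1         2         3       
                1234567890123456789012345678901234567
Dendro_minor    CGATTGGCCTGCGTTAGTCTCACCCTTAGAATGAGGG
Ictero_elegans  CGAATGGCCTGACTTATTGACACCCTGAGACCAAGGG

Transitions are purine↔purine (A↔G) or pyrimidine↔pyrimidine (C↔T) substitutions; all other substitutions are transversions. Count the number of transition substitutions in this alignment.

Differing sites — 4:T/A (Tv); 12:C/A (Tv); 13:G/C (Tv); 17:G/T (Tv); 19:C/G (Tv); 20:T/A (Tv); 27:T/G (Tv); 31:A/C (Tv); 32:T/C (Ti); 33:G/A (Ti).
Of the 10 differences, 2 transitions and 8 transversions, so the answer is 2.

2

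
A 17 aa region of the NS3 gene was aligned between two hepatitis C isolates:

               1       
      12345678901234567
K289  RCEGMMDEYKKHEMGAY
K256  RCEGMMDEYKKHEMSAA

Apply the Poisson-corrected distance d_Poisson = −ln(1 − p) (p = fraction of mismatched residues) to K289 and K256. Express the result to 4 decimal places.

0.1252

The sequences differ at positions 15 (G/S), 17 (Y/A).
p = 2/17 = 0.117647.
d = −ln(1 − 0.117647) = −ln(0.882353) = 0.1252.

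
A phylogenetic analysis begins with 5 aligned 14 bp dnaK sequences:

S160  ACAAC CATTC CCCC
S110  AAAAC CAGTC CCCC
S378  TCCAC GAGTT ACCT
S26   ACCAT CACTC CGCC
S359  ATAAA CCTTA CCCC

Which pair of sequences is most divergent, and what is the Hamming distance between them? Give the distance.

10

Pairwise Hamming distances:
  S160 vs S110: 2
  S160 vs S378: 7
  S160 vs S26: 4
  S160 vs S359: 4
  S110 vs S378: 7
  S110 vs S26: 5
  S110 vs S359: 5
  S378 vs S26: 8
  S378 vs S359: 10
  S26 vs S359: 7
The largest is 10, between S378 and S359.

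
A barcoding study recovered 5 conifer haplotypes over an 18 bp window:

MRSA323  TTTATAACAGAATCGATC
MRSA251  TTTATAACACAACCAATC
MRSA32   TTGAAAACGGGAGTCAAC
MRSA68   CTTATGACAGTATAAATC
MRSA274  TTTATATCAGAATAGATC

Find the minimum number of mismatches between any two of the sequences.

2

Pairwise Hamming distances:
  MRSA323 vs MRSA251: 3
  MRSA323 vs MRSA32: 8
  MRSA323 vs MRSA68: 5
  MRSA323 vs MRSA274: 2
  MRSA251 vs MRSA32: 9
  MRSA251 vs MRSA68: 6
  MRSA251 vs MRSA274: 5
  MRSA32 vs MRSA68: 10
  MRSA32 vs MRSA274: 9
  MRSA68 vs MRSA274: 5
The smallest is 2, between MRSA323 and MRSA274.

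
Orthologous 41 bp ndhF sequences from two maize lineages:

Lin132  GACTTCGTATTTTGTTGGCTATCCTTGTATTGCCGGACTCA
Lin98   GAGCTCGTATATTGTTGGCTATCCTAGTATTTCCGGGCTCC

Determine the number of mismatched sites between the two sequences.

7

The sequences differ at positions 3 (C/G), 4 (T/C), 11 (T/A), 26 (T/A), 32 (G/T), 37 (A/G), 41 (A/C).
That gives 7 mismatches out of 41 aligned sites, so the Hamming distance is 7.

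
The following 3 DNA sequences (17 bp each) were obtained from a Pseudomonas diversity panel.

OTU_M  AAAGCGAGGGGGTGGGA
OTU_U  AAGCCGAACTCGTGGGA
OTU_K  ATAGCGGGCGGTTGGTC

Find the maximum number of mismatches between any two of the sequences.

10

Pairwise Hamming distances:
  OTU_M vs OTU_U: 6
  OTU_M vs OTU_K: 6
  OTU_U vs OTU_K: 10
The largest is 10, between OTU_U and OTU_K.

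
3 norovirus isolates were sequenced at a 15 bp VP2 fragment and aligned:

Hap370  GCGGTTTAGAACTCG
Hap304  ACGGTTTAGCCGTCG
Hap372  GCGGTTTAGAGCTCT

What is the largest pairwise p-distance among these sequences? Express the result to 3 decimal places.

Pairwise Hamming distances:
  Hap370 vs Hap304: 4
  Hap370 vs Hap372: 2
  Hap304 vs Hap372: 5
The largest is 5 mismatches, between Hap304 and Hap372; p = 5/15 = 0.333.

0.333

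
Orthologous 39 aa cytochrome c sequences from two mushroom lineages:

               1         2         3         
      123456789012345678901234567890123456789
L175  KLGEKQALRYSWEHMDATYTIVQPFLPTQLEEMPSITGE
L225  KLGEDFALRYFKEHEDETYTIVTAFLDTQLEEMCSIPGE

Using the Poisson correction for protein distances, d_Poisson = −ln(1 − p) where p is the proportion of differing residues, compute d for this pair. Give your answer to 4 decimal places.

Differing sites — 5:K/D; 6:Q/F; 11:S/F; 12:W/K; 15:M/E; 17:A/E; 23:Q/T; 24:P/A; 27:P/D; 34:P/C; 37:T/P.
p = 11/39 = 0.282051.
d = −ln(1 − 0.282051) = −ln(0.717949) = 0.3314.

0.3314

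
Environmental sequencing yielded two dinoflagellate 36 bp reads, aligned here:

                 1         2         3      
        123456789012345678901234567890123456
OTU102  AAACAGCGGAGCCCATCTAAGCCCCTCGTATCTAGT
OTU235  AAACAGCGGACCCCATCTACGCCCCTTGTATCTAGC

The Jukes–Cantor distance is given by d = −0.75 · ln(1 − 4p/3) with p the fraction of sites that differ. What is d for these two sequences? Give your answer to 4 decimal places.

The sequences differ at positions 11 (G/C), 20 (A/C), 27 (C/T), 36 (T/C).
p = 4/36 = 0.111111.
d = −0.75 · ln(1 − (4/3)·0.111111) = −0.75 · ln(0.851852) = −0.75 · (-0.160342) = 0.1203.

0.1203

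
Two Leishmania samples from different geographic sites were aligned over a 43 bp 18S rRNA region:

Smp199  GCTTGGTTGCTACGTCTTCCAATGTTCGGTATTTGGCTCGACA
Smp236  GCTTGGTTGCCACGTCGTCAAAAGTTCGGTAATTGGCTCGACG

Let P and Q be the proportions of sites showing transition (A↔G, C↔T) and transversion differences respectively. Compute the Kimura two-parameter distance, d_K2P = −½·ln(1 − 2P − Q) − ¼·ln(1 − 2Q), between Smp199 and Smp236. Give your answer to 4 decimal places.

Differing sites — 11:T/C (Ti); 17:T/G (Tv); 20:C/A (Tv); 23:T/A (Tv); 32:T/A (Tv); 43:A/G (Ti).
Of the 6 differences, 2 transitions and 4 transversions over 43 sites: P = 2/43 = 0.046512, Q = 4/43 = 0.093023.
d = −0.5·ln(0.813953) − 0.25·ln(0.813954) = −0.5·(-0.205853) − 0.25·(-0.205851) = 0.1544.

0.1544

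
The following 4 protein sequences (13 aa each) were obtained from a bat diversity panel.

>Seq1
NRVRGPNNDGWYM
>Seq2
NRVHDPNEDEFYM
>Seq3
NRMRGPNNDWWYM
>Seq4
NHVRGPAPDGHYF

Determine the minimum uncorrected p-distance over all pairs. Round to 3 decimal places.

Pairwise Hamming distances:
  Seq1 vs Seq2: 5
  Seq1 vs Seq3: 2
  Seq1 vs Seq4: 5
  Seq2 vs Seq3: 6
  Seq2 vs Seq4: 8
  Seq3 vs Seq4: 7
The smallest is 2 mismatches, between Seq1 and Seq3; p = 2/13 = 0.154.

0.154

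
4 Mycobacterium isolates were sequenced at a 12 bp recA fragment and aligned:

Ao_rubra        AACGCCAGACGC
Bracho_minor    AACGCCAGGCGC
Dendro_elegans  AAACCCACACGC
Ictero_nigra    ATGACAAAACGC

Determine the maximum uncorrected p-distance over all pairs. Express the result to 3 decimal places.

Pairwise Hamming distances:
  Ao_rubra vs Bracho_minor: 1
  Ao_rubra vs Dendro_elegans: 3
  Ao_rubra vs Ictero_nigra: 5
  Bracho_minor vs Dendro_elegans: 4
  Bracho_minor vs Ictero_nigra: 6
  Dendro_elegans vs Ictero_nigra: 5
The largest is 6 mismatches, between Bracho_minor and Ictero_nigra; p = 6/12 = 0.500.

0.500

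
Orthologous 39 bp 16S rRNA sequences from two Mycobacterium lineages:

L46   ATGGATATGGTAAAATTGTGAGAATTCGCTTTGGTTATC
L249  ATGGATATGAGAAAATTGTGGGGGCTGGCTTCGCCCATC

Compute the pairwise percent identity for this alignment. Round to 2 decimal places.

Mismatches occur at site 10 (G→A), site 11 (T→G), site 21 (A→G), site 23 (A→G), site 24 (A→G), site 25 (T→C), site 27 (C→G), site 32 (T→C), site 34 (G→C), site 35 (T→C), site 36 (T→C).
28 of the 39 sites match, so the percent identity is 28/39 × 100 = 71.79%.

71.79%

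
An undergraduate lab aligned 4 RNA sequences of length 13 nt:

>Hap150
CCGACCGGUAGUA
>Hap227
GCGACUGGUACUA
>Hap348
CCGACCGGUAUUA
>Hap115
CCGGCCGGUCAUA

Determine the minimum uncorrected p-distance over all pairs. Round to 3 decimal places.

0.077

Pairwise Hamming distances:
  Hap150 vs Hap227: 3
  Hap150 vs Hap348: 1
  Hap150 vs Hap115: 3
  Hap227 vs Hap348: 3
  Hap227 vs Hap115: 5
  Hap348 vs Hap115: 3
The smallest is 1 mismatch, between Hap150 and Hap348; p = 1/13 = 0.077.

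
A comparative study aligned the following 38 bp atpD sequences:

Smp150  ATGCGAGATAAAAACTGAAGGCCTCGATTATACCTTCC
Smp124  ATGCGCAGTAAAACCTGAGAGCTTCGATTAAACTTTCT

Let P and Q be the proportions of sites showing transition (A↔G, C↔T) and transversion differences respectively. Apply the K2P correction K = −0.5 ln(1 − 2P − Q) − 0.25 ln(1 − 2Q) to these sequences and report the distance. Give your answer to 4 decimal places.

0.3395

Differing sites — 6:A/C (Tv); 7:G/A (Ti); 8:A/G (Ti); 14:A/C (Tv); 19:A/G (Ti); 20:G/A (Ti); 23:C/T (Ti); 31:T/A (Tv); 34:C/T (Ti); 38:C/T (Ti).
Of the 10 differences, 7 transitions and 3 transversions over 38 sites: P = 7/38 = 0.184211, Q = 3/38 = 0.078947.
d = −0.5·ln(0.552631) − 0.25·ln(0.842106) = −0.5·(-0.593065) − 0.25·(-0.171849) = 0.3395.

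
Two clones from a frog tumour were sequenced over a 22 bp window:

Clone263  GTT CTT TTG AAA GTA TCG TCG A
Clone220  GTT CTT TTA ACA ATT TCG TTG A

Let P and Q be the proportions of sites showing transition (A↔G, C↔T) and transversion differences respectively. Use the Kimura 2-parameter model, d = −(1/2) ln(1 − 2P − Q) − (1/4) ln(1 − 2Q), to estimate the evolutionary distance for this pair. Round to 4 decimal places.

0.2762

Differing sites — 9:G/A (Ti); 11:A/C (Tv); 13:G/A (Ti); 15:A/T (Tv); 20:C/T (Ti).
Of the 5 differences, 3 transitions and 2 transversions over 22 sites: P = 3/22 = 0.136364, Q = 2/22 = 0.090909.
d = −0.5·ln(0.636363) − 0.25·ln(0.818182) = −0.5·(-0.451986) − 0.25·(-0.200670) = 0.2762.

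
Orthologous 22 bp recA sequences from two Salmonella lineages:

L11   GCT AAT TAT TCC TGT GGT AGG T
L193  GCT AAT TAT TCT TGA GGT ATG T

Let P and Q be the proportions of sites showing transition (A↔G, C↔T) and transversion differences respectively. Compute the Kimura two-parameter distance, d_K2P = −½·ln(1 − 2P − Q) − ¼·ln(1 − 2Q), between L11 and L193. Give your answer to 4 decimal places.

0.1505

The sequences differ at positions 12 (C/T, transition), 15 (T/A, transversion), 20 (G/T, transversion).
Of the 3 differences, 1 transition and 2 transversions over 22 sites: P = 1/22 = 0.045455, Q = 2/22 = 0.090909.
d = −0.5·ln(0.818181) − 0.25·ln(0.818182) = −0.5·(-0.200672) − 0.25·(-0.200670) = 0.1505.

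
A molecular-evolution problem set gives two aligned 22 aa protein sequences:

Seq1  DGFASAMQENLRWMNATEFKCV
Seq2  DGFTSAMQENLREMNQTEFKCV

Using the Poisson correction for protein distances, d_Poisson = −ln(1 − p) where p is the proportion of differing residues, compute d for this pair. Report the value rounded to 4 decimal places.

Differing sites — 4:A/T; 13:W/E; 16:A/Q.
p = 3/22 = 0.136364.
d = −ln(1 − 0.136364) = −ln(0.863636) = 0.1466.

0.1466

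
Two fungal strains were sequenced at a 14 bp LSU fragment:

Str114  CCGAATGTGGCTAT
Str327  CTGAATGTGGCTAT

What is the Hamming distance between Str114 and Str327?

Differing sites — 2:C/T.
That gives 1 mismatch out of 14 aligned sites, so the Hamming distance is 1.

1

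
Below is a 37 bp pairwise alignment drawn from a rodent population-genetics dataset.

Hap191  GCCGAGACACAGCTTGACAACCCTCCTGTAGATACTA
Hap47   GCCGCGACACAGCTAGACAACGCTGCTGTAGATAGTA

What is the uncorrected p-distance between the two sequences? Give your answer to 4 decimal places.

Differing sites — 5:A/C; 15:T/A; 22:C/G; 25:C/G; 35:C/G.
There are 5 differences over 37 sites, so p = 5/37 = 0.1351.

0.1351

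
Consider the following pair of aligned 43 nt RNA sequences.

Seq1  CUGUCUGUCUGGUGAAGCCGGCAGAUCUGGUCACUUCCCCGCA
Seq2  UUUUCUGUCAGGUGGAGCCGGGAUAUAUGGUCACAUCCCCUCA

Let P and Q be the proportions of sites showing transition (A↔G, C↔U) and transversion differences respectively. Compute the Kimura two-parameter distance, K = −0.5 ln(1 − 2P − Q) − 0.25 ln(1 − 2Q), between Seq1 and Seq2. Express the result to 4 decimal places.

0.2462

Mismatches occur at site 1 (C→U, transition), site 3 (G→U, transversion), site 10 (U→A, transversion), site 15 (A→G, transition), site 22 (C→G, transversion), site 24 (G→U, transversion), site 27 (C→A, transversion), site 35 (U→A, transversion), site 41 (G→U, transversion).
Of the 9 differences, 2 transitions and 7 transversions over 43 sites: P = 2/43 = 0.046512, Q = 7/43 = 0.162791.
d = −0.5·ln(0.744185) − 0.25·ln(0.674418) = −0.5·(-0.295466) − 0.25·(-0.393905) = 0.2462.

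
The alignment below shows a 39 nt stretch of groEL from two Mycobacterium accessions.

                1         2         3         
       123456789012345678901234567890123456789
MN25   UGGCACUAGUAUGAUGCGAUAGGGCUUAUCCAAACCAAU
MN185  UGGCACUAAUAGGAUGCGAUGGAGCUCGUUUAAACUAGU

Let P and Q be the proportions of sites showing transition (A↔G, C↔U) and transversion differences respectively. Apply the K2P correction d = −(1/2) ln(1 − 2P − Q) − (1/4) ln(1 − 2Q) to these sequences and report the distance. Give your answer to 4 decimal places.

Mismatches occur at site 9 (G→A, transition), site 12 (U→G, transversion), site 21 (A→G, transition), site 23 (G→A, transition), site 27 (U→C, transition), site 28 (A→G, transition), site 30 (C→U, transition), site 31 (C→U, transition), site 36 (C→U, transition), site 38 (A→G, transition).
Of the 10 differences, 9 transitions and 1 transversion over 39 sites: P = 9/39 = 0.230769, Q = 1/39 = 0.025641.
d = −0.5·ln(0.512821) − 0.25·ln(0.948718) = −0.5·(-0.667828) − 0.25·(-0.052644) = 0.3471.

0.3471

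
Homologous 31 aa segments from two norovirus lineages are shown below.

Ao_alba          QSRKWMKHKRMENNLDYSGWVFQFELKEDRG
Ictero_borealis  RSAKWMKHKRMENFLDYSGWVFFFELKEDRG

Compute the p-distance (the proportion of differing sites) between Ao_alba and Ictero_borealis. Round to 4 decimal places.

0.1290

Mismatches occur at site 1 (Q→R), site 3 (R→A), site 14 (N→F), site 23 (Q→F).
There are 4 differences over 31 sites, so p = 4/31 = 0.1290.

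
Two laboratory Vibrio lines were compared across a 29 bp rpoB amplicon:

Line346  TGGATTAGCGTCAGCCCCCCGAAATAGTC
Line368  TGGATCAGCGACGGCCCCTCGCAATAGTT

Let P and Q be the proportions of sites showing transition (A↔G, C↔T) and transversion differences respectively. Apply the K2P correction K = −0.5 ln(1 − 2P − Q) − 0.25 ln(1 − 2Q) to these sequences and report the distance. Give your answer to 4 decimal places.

0.2485

The sequences differ at positions 6 (T/C, transition), 11 (T/A, transversion), 13 (A/G, transition), 19 (C/T, transition), 22 (A/C, transversion), 29 (C/T, transition).
Of the 6 differences, 4 transitions and 2 transversions over 29 sites: P = 4/29 = 0.137931, Q = 2/29 = 0.068966.
d = −0.5·ln(0.655172) − 0.25·ln(0.862068) = −0.5·(-0.422857) − 0.25·(-0.148421) = 0.2485.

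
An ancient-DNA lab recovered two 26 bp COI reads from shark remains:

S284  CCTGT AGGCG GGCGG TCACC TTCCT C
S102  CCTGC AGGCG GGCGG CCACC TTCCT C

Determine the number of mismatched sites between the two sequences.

2

The sequences differ at positions 5 (T/C), 16 (T/C).
That gives 2 mismatches out of 26 aligned sites, so the Hamming distance is 2.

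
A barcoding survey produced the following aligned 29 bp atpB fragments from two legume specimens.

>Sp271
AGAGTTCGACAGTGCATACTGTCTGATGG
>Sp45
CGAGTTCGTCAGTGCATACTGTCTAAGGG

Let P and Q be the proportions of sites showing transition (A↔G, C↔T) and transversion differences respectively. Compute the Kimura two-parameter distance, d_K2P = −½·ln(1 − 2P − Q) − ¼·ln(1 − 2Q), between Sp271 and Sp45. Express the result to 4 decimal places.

Mismatches occur at site 1 (A/C, transversion), site 9 (A/T, transversion), site 25 (G/A, transition), site 27 (T/G, transversion).
Of the 4 differences, 1 transition and 3 transversions over 29 sites: P = 1/29 = 0.034483, Q = 3/29 = 0.103448.
d = −0.5·ln(0.827586) − 0.25·ln(0.793104) = −0.5·(-0.189242) − 0.25·(-0.231801) = 0.1526.

0.1526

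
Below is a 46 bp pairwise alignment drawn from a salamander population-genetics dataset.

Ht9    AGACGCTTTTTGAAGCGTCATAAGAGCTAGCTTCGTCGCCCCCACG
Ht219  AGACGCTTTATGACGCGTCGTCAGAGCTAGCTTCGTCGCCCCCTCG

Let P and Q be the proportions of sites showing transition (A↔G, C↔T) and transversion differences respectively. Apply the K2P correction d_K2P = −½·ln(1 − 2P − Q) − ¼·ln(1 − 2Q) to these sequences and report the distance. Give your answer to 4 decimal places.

Mismatches occur at site 10 (T↔A, transversion), site 14 (A↔C, transversion), site 20 (A↔G, transition), site 22 (A↔C, transversion), site 44 (A↔T, transversion).
Of the 5 differences, 1 transition and 4 transversions over 46 sites: P = 1/46 = 0.021739, Q = 4/46 = 0.086957.
d = −0.5·ln(0.869565) − 0.25·ln(0.826086) = −0.5·(-0.139762) − 0.25·(-0.191056) = 0.1176.

0.1176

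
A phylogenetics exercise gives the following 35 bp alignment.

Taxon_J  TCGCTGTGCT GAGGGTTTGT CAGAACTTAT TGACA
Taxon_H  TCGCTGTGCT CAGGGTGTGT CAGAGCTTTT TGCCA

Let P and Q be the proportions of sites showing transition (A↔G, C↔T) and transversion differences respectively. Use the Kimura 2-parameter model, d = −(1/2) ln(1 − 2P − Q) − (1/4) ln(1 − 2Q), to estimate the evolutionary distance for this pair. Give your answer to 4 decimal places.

0.1589

Mismatches occur at site 11 (G→C, transversion), site 17 (T→G, transversion), site 25 (A→G, transition), site 29 (A→T, transversion), site 33 (A→C, transversion).
Of the 5 differences, 1 transition and 4 transversions over 35 sites: P = 1/35 = 0.028571, Q = 4/35 = 0.114286.
d = −0.5·ln(0.828572) − 0.25·ln(0.771428) = −0.5·(-0.188052) − 0.25·(-0.259512) = 0.1589.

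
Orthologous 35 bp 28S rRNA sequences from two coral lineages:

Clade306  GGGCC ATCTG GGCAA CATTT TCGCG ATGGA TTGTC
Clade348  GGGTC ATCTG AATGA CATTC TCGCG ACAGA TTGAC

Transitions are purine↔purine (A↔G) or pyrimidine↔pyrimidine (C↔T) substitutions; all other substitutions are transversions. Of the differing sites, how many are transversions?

Differing sites — 4:C/T (Ti); 11:G/A (Ti); 12:G/A (Ti); 13:C/T (Ti); 14:A/G (Ti); 20:T/C (Ti); 27:T/C (Ti); 28:G/A (Ti); 34:T/A (Tv).
Of the 9 differences, 8 transitions and 1 transversion, so the answer is 1.

1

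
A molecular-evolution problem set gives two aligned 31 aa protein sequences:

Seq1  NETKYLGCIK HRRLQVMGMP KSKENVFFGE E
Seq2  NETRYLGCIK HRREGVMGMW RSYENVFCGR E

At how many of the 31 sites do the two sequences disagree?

8

Mismatches occur at site 4 (K↔R), site 14 (L↔E), site 15 (Q↔G), site 20 (P↔W), site 21 (K↔R), site 23 (K↔Y), site 28 (F↔C), site 30 (E↔R).
That gives 8 mismatches out of 31 aligned sites, so the Hamming distance is 8.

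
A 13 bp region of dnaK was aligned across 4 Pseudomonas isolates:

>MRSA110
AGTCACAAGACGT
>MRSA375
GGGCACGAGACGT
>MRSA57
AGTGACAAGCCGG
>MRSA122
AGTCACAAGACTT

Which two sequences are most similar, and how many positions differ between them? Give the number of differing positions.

Pairwise Hamming distances:
  MRSA110 vs MRSA375: 3
  MRSA110 vs MRSA57: 3
  MRSA110 vs MRSA122: 1
  MRSA375 vs MRSA57: 6
  MRSA375 vs MRSA122: 4
  MRSA57 vs MRSA122: 4
The smallest is 1, between MRSA110 and MRSA122.

1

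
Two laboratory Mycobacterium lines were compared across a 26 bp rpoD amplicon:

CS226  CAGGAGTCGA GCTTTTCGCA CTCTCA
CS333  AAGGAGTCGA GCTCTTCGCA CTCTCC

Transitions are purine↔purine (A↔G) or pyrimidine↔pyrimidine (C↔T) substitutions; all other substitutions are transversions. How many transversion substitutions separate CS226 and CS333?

Differing sites — 1:C/A (Tv); 14:T/C (Ti); 26:A/C (Tv).
Of the 3 differences, 1 transition and 2 transversions, so the answer is 2.

2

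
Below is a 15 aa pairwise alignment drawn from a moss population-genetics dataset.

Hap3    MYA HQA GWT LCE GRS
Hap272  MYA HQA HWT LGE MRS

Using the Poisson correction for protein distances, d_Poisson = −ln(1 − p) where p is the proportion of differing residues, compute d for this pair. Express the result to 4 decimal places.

Mismatches occur at site 7 (G→H), site 11 (C→G), site 13 (G→M).
p = 3/15 = 0.200000.
d = −ln(1 − 0.200000) = −ln(0.800000) = 0.2231.

0.2231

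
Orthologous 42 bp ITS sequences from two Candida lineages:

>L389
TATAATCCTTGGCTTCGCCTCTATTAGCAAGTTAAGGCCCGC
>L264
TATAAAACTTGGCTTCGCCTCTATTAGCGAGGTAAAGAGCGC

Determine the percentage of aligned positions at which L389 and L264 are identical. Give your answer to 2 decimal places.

Mismatches occur at site 6 (T→A), site 7 (C→A), site 29 (A→G), site 32 (T→G), site 36 (G→A), site 38 (C→A), site 39 (C→G).
35 of the 42 sites match, so the percent identity is 35/42 × 100 = 83.33%.

83.33%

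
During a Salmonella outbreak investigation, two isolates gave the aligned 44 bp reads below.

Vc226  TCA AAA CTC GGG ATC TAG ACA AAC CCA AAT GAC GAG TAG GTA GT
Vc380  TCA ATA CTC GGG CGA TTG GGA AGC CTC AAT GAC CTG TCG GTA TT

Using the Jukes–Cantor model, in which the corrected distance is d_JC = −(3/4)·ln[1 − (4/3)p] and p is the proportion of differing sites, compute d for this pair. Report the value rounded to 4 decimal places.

The sequences differ at positions 5 (A/T), 13 (A/C), 14 (T/G), 15 (C/A), 17 (A/T), 19 (A/G), 20 (C/G), 23 (A/G), 26 (C/T), 27 (A/C), 34 (G/C), 35 (A/T), 38 (A/C), 43 (G/T).
p = 14/44 = 0.318182.
d = −0.75 · ln(1 − (4/3)·0.318182) = −0.75 · ln(0.575757) = −0.75 · (-0.552070) = 0.4141.

0.4141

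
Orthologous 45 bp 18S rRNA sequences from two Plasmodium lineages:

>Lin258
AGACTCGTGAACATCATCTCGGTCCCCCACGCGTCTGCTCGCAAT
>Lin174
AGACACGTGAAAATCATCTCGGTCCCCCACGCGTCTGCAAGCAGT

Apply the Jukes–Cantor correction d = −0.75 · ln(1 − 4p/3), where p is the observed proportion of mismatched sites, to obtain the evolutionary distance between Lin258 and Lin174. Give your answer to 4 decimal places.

Differing sites — 5:T/A; 12:C/A; 39:T/A; 40:C/A; 44:A/G.
p = 5/45 = 0.111111.
d = −0.75 · ln(1 − (4/3)·0.111111) = −0.75 · ln(0.851852) = −0.75 · (-0.160342) = 0.1203.

0.1203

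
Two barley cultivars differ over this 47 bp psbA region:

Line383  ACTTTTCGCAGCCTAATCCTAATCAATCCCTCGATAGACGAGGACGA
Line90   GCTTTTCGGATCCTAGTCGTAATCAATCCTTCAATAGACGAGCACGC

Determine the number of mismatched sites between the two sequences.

The sequences differ at positions 1 (A/G), 9 (C/G), 11 (G/T), 16 (A/G), 19 (C/G), 30 (C/T), 33 (G/A), 43 (G/C), 47 (A/C).
That gives 9 mismatches out of 47 aligned sites, so the Hamming distance is 9.

9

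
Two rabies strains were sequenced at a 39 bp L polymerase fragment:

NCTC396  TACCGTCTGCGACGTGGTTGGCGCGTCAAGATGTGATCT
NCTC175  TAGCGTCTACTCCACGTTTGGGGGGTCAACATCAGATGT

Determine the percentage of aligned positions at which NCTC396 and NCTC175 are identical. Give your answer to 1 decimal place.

66.7%

Differing sites — 3:C/G; 9:G/A; 11:G/T; 12:A/C; 14:G/A; 15:T/C; 17:G/T; 22:C/G; 24:C/G; 30:G/C; 33:G/C; 34:T/A; 38:C/G.
26 of the 39 sites match, so the percent identity is 26/39 × 100 = 66.7%.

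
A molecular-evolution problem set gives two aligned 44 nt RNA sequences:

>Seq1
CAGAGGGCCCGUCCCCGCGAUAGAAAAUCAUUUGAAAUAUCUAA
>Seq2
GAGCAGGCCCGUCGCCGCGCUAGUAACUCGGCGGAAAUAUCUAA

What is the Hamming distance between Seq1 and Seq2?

11

The sequences differ at positions 1 (C/G), 4 (A/C), 5 (G/A), 14 (C/G), 20 (A/C), 24 (A/U), 27 (A/C), 30 (A/G), 31 (U/G), 32 (U/C), 33 (U/G).
That gives 11 mismatches out of 44 aligned sites, so the Hamming distance is 11.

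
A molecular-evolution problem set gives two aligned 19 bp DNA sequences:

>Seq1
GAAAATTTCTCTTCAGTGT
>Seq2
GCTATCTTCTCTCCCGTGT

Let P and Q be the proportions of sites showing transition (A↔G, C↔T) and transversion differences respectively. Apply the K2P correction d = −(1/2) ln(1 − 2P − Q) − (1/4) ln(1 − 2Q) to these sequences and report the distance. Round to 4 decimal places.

The sequences differ at positions 2 (A/C, transversion), 3 (A/T, transversion), 5 (A/T, transversion), 6 (T/C, transition), 13 (T/C, transition), 15 (A/C, transversion).
Of the 6 differences, 2 transitions and 4 transversions over 19 sites: P = 2/19 = 0.105263, Q = 4/19 = 0.210526.
d = −0.5·ln(0.578948) − 0.25·ln(0.578948) = −0.5·(-0.546543) − 0.25·(-0.546543) = 0.4099.

0.4099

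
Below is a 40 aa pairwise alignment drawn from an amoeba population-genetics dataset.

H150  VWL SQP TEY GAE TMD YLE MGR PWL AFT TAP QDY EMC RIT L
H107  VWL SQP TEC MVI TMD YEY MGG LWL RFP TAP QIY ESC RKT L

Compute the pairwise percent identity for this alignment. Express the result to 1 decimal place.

Differing sites — 9:Y/C; 10:G/M; 11:A/V; 12:E/I; 17:L/E; 18:E/Y; 21:R/G; 22:P/L; 25:A/R; 27:T/P; 32:D/I; 35:M/S; 38:I/K.
27 of the 40 sites match, so the percent identity is 27/40 × 100 = 67.5%.

67.5%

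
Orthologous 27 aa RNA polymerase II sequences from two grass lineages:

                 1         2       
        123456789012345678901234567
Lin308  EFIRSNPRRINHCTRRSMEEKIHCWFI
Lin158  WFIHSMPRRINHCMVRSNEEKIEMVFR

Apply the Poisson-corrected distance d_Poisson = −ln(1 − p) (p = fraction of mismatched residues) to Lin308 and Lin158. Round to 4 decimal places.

Mismatches occur at site 1 (E↔W), site 4 (R↔H), site 6 (N↔M), site 14 (T↔M), site 15 (R↔V), site 18 (M↔N), site 23 (H↔E), site 24 (C↔M), site 25 (W↔V), site 27 (I↔R).
p = 10/27 = 0.370370.
d = −ln(1 − 0.370370) = −ln(0.629630) = 0.4626.

0.4626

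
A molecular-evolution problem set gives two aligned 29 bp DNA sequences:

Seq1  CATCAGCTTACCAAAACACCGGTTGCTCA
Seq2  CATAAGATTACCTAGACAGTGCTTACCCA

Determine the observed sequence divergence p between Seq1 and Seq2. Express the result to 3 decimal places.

Differing sites — 4:C/A; 7:C/A; 13:A/T; 15:A/G; 19:C/G; 20:C/T; 22:G/C; 25:G/A; 27:T/C.
There are 9 differences over 29 sites, so p = 9/29 = 0.310.

0.310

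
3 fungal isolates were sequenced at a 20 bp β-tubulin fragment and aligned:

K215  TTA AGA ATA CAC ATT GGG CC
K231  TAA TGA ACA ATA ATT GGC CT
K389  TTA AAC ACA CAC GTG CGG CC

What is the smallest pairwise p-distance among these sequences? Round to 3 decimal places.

Pairwise Hamming distances:
  K215 vs K231: 8
  K215 vs K389: 6
  K231 vs K389: 12
The smallest is 6 mismatches, between K215 and K389; p = 6/20 = 0.300.

0.300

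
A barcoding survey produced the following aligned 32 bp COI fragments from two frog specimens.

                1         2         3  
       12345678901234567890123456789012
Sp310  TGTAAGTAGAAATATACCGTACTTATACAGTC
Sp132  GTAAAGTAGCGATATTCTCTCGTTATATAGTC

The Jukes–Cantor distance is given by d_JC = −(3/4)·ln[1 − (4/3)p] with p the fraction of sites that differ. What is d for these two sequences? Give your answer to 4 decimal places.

Mismatches occur at site 1 (T↔G), site 2 (G↔T), site 3 (T↔A), site 10 (A↔C), site 11 (A↔G), site 16 (A↔T), site 18 (C↔T), site 19 (G↔C), site 21 (A↔C), site 22 (C↔G), site 28 (C↔T).
p = 11/32 = 0.343750.
d = −0.75 · ln(1 − (4/3)·0.343750) = −0.75 · ln(0.541667) = −0.75 · (-0.613104) = 0.4598.

0.4598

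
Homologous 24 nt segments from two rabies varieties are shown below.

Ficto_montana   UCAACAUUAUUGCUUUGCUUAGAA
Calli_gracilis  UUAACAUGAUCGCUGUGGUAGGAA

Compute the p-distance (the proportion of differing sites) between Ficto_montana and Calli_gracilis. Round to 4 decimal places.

0.2917

The sequences differ at positions 2 (C/U), 8 (U/G), 11 (U/C), 15 (U/G), 18 (C/G), 20 (U/A), 21 (A/G).
There are 7 differences over 24 sites, so p = 7/24 = 0.2917.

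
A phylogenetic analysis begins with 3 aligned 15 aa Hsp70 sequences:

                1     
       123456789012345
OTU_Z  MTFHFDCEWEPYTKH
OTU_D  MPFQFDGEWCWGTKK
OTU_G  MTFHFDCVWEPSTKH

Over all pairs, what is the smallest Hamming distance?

2

Pairwise Hamming distances:
  OTU_Z vs OTU_D: 7
  OTU_Z vs OTU_G: 2
  OTU_D vs OTU_G: 8
The smallest is 2, between OTU_Z and OTU_G.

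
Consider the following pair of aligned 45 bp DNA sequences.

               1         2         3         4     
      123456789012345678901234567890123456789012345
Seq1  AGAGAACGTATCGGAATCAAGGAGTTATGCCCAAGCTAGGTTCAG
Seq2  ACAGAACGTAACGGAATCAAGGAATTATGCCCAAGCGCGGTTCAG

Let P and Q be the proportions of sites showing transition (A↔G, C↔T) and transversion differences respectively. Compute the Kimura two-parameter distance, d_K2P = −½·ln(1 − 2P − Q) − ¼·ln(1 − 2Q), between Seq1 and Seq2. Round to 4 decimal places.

0.1205

Differing sites — 2:G/C (Tv); 11:T/A (Tv); 24:G/A (Ti); 37:T/G (Tv); 38:A/C (Tv).
Of the 5 differences, 1 transition and 4 transversions over 45 sites: P = 1/45 = 0.022222, Q = 4/45 = 0.088889.
d = −0.5·ln(0.866667) − 0.25·ln(0.822222) = −0.5·(-0.143100) − 0.25·(-0.195745) = 0.1205.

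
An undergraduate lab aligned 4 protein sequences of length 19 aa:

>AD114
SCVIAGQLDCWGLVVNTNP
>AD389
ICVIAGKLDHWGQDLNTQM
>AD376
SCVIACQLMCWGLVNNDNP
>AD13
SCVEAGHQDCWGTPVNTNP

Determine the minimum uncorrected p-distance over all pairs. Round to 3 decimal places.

0.211

Pairwise Hamming distances:
  AD114 vs AD389: 8
  AD114 vs AD376: 4
  AD114 vs AD13: 5
  AD389 vs AD376: 11
  AD389 vs AD13: 10
  AD376 vs AD13: 9
The smallest is 4 mismatches, between AD114 and AD376; p = 4/19 = 0.211.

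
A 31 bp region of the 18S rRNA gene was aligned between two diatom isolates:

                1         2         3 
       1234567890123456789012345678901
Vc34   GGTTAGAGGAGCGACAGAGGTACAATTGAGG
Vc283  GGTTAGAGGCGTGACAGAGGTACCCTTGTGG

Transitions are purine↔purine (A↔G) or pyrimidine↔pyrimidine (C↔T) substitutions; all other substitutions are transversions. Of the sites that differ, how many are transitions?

The sequences differ at positions 10 (A/C, transversion), 12 (C/T, transition), 24 (A/C, transversion), 25 (A/C, transversion), 29 (A/T, transversion).
Of the 5 differences, 1 transition and 4 transversions, so the answer is 1.

1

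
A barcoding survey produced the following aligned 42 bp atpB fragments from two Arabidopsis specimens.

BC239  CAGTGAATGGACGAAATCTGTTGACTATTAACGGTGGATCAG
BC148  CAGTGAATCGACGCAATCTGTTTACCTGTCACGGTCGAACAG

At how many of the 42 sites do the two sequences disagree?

9

Differing sites — 9:G/C; 14:A/C; 23:G/T; 26:T/C; 27:A/T; 28:T/G; 30:A/C; 36:G/C; 39:T/A.
That gives 9 mismatches out of 42 aligned sites, so the Hamming distance is 9.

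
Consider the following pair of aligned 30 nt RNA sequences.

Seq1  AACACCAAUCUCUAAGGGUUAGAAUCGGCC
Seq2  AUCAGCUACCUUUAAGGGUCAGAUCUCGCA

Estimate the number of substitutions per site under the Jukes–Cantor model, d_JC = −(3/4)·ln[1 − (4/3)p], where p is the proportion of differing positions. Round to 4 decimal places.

0.5034

The sequences differ at positions 2 (A/U), 5 (C/G), 7 (A/U), 9 (U/C), 12 (C/U), 20 (U/C), 24 (A/U), 25 (U/C), 26 (C/U), 27 (G/C), 30 (C/A).
p = 11/30 = 0.366667.
d = −0.75 · ln(1 − (4/3)·0.366667) = −0.75 · ln(0.511111) = −0.75 · (-0.671168) = 0.5034.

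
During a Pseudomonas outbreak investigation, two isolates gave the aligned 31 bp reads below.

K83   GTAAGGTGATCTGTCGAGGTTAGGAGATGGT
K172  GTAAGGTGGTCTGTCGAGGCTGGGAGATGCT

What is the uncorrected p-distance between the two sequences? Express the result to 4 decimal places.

0.1290

Mismatches occur at site 9 (A/G), site 20 (T/C), site 22 (A/G), site 30 (G/C).
There are 4 differences over 31 sites, so p = 4/31 = 0.1290.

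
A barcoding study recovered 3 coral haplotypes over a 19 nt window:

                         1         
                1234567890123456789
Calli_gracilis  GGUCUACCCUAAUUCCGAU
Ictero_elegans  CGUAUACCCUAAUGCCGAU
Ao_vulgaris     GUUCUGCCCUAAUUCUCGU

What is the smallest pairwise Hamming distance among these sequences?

3

Pairwise Hamming distances:
  Calli_gracilis vs Ictero_elegans: 3
  Calli_gracilis vs Ao_vulgaris: 5
  Ictero_elegans vs Ao_vulgaris: 8
The smallest is 3, between Calli_gracilis and Ictero_elegans.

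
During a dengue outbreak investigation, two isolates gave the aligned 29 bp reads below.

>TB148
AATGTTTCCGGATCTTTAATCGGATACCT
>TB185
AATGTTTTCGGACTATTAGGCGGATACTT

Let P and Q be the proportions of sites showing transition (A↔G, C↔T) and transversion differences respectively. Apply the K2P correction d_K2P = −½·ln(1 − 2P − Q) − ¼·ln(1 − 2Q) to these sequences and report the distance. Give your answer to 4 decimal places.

0.3041

Differing sites — 8:C/T (Ti); 13:T/C (Ti); 14:C/T (Ti); 15:T/A (Tv); 19:A/G (Ti); 20:T/G (Tv); 28:C/T (Ti).
Of the 7 differences, 5 transitions and 2 transversions over 29 sites: P = 5/29 = 0.172414, Q = 2/29 = 0.068966.
d = −0.5·ln(0.586206) − 0.25·ln(0.862068) = −0.5·(-0.534084) − 0.25·(-0.148421) = 0.3041.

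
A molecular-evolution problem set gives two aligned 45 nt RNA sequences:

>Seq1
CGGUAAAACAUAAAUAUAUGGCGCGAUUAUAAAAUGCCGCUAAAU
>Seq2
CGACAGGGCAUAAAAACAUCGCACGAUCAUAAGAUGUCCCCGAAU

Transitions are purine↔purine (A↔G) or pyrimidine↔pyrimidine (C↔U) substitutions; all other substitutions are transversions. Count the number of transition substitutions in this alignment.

The sequences differ at positions 3 (G/A, transition), 4 (U/C, transition), 6 (A/G, transition), 7 (A/G, transition), 8 (A/G, transition), 15 (U/A, transversion), 17 (U/C, transition), 20 (G/C, transversion), 23 (G/A, transition), 28 (U/C, transition), 33 (A/G, transition), 37 (C/U, transition), 39 (G/C, transversion), 41 (U/C, transition), 42 (A/G, transition).
Of the 15 differences, 12 transitions and 3 transversions, so the answer is 12.

12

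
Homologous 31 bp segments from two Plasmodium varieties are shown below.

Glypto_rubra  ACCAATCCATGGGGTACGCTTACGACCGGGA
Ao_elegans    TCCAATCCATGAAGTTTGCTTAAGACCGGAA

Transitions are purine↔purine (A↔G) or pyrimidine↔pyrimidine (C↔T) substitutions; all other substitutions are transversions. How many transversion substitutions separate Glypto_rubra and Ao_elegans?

Differing sites — 1:A/T (Tv); 12:G/A (Ti); 13:G/A (Ti); 16:A/T (Tv); 17:C/T (Ti); 23:C/A (Tv); 30:G/A (Ti).
Of the 7 differences, 4 transitions and 3 transversions, so the answer is 3.

3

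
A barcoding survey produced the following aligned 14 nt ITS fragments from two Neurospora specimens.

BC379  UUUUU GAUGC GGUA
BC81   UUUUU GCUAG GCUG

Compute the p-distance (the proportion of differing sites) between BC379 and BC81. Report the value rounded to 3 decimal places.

0.357

Mismatches occur at site 7 (A→C), site 9 (G→A), site 10 (C→G), site 12 (G→C), site 14 (A→G).
There are 5 differences over 14 sites, so p = 5/14 = 0.357.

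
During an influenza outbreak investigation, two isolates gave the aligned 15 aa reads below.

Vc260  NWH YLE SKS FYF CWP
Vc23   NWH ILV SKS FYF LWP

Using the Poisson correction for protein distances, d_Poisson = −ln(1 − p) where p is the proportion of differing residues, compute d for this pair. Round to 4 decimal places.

0.2231

Differing sites — 4:Y/I; 6:E/V; 13:C/L.
p = 3/15 = 0.200000.
d = −ln(1 − 0.200000) = −ln(0.800000) = 0.2231.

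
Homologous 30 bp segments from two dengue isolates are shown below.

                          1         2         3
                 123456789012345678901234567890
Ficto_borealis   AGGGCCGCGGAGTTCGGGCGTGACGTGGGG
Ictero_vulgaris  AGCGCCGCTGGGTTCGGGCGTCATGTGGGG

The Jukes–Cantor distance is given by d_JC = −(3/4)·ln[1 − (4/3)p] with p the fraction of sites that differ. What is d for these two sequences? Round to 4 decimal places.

Mismatches occur at site 3 (G/C), site 9 (G/T), site 11 (A/G), site 22 (G/C), site 24 (C/T).
p = 5/30 = 0.166667.
d = −0.75 · ln(1 − (4/3)·0.166667) = −0.75 · ln(0.777777) = −0.75 · (-0.251315) = 0.1885.

0.1885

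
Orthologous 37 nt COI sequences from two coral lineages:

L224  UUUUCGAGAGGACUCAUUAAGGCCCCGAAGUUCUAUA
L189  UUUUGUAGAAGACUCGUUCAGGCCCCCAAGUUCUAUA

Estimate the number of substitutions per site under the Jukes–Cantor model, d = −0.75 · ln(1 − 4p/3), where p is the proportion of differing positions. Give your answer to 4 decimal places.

0.1827

Differing sites — 5:C/G; 6:G/U; 10:G/A; 16:A/G; 19:A/C; 27:G/C.
p = 6/37 = 0.162162.
d = −0.75 · ln(1 − (4/3)·0.162162) = −0.75 · ln(0.783784) = −0.75 · (-0.243622) = 0.1827.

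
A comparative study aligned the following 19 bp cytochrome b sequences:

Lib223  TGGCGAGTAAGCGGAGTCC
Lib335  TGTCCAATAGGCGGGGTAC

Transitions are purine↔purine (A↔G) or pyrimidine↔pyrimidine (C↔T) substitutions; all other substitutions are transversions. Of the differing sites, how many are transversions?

Differing sites — 3:G/T (Tv); 5:G/C (Tv); 7:G/A (Ti); 10:A/G (Ti); 15:A/G (Ti); 18:C/A (Tv).
Of the 6 differences, 3 transitions and 3 transversions, so the answer is 3.

3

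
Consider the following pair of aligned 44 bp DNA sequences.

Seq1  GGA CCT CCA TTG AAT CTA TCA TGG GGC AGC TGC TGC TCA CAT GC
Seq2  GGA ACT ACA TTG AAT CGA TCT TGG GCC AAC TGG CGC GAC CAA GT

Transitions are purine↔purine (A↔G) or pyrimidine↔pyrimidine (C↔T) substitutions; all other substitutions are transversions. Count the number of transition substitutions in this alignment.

Mismatches occur at site 4 (C↔A, transversion), site 7 (C↔A, transversion), site 17 (T↔G, transversion), site 21 (A↔T, transversion), site 26 (G↔C, transversion), site 29 (G↔A, transition), site 33 (C↔G, transversion), site 34 (T↔C, transition), site 37 (T↔G, transversion), site 38 (C↔A, transversion), site 39 (A↔C, transversion), site 42 (T↔A, transversion), site 44 (C↔T, transition).
Of the 13 differences, 3 transitions and 10 transversions, so the answer is 3.

3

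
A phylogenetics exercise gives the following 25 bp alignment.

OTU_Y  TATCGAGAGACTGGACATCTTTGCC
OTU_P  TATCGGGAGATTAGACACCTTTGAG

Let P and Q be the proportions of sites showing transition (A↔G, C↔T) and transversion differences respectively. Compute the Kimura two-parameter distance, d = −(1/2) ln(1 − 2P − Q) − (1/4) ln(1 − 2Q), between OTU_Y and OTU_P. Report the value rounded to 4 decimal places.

0.2990

The sequences differ at positions 6 (A/G, transition), 11 (C/T, transition), 13 (G/A, transition), 18 (T/C, transition), 24 (C/A, transversion), 25 (C/G, transversion).
Of the 6 differences, 4 transitions and 2 transversions over 25 sites: P = 4/25 = 0.160000, Q = 2/25 = 0.080000.
d = −0.5·ln(0.600000) − 0.25·ln(0.840000) = −0.5·(-0.510826) − 0.25·(-0.174353) = 0.2990.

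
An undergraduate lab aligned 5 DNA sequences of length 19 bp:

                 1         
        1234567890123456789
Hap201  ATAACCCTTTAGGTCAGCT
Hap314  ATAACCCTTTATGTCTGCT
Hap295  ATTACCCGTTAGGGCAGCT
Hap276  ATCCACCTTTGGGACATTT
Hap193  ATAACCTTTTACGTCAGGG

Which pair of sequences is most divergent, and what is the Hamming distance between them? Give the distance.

Pairwise Hamming distances:
  Hap201 vs Hap314: 2
  Hap201 vs Hap295: 3
  Hap201 vs Hap276: 7
  Hap201 vs Hap193: 4
  Hap314 vs Hap295: 5
  Hap314 vs Hap276: 9
  Hap314 vs Hap193: 5
  Hap295 vs Hap276: 8
  Hap295 vs Hap193: 7
  Hap276 vs Hap193: 10
The largest is 10, between Hap276 and Hap193.

10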